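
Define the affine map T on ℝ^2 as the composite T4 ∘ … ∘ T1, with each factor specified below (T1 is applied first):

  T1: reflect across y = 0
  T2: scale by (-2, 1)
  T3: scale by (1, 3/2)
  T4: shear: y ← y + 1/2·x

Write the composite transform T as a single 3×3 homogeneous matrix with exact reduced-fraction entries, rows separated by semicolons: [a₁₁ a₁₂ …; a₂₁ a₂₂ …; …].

T = [-2 0 0; -1 -3/2 0; 0 0 1]

T1 = [1 0 0; 0 -1 0; 0 0 1]
T2·T1 = [-2 0 0; 0 -1 0; 0 0 1]
T3·…·T1 = [-2 0 0; 0 -3/2 0; 0 0 1]
T4·…·T1 = [-2 0 0; -1 -3/2 0; 0 0 1]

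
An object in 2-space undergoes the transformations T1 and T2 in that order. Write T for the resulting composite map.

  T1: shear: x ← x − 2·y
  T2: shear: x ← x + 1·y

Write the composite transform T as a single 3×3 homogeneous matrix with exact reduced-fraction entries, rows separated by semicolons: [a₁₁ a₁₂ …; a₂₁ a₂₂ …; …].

T = [1 -1 0; 0 1 0; 0 0 1]

T1 = [1 -2 0; 0 1 0; 0 0 1]
T2·T1 = [1 -1 0; 0 1 0; 0 0 1]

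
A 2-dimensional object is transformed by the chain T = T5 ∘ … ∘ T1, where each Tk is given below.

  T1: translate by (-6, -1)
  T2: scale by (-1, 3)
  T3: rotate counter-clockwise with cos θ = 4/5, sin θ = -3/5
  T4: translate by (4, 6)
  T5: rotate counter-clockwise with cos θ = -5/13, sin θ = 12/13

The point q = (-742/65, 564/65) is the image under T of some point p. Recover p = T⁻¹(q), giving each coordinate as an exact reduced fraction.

p = (0, 3)

T1 = [1 0 -6; 0 1 -1; 0 0 1]
T2·T1 = [-1 0 6; 0 3 -3; 0 0 1]
T3·…·T1 = [-4/5 9/5 3; 3/5 12/5 -6; 0 0 1]
T4·…·T1 = [-4/5 9/5 7; 3/5 12/5 0; 0 0 1]
T5·…·T1 = [-16/65 -189/65 -35/13; -63/65 48/65 84/13; 0 0 1]
det M = -3; M⁻¹ = [-16/65 -63/65 28/5; -21/65 16/195 -7/5; 0 0 1]
M⁻¹ · (-742/65, 564/65)ᵀ = (0, 3)ᵀ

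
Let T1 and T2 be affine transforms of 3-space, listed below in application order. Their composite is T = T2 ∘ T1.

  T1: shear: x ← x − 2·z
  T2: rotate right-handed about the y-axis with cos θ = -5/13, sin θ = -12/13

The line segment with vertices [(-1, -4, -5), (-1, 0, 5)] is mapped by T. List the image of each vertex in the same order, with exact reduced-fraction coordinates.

image vertices: (15/13, -4, 133/13), (-5/13, 0, -157/13)

T1 shear: x ← x − 2·z: (-1, -4, -5) → (9, -4, -5); (-1, 0, 5) → (-11, 0, 5)
T2 rotate right-handed about the y-axis with cos θ = -5/13, sin θ = -12/13: (9, -4, -5) → (15/13, -4, 133/13); (-11, 0, 5) → (-5/13, 0, -157/13)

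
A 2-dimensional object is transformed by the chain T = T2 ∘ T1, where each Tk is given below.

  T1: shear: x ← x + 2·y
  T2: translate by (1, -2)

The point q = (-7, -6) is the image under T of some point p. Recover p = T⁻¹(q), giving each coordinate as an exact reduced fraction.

T1 = [1 2 0; 0 1 0; 0 0 1]
T2·T1 = [1 2 1; 0 1 -2; 0 0 1]
det M = 1; M⁻¹ = [1 -2 -5; 0 1 2; 0 0 1]
M⁻¹ · (-7, -6)ᵀ = (0, -4)ᵀ

p = (0, -4)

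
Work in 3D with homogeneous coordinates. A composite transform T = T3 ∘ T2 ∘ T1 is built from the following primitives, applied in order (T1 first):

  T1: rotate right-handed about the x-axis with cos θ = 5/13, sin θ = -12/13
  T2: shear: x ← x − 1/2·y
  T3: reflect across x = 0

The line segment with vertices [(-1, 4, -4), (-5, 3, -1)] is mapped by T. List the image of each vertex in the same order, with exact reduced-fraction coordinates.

image vertices: (-1/13, -28/13, -68/13), (133/26, 3/13, -41/13)

T1 rotate right-handed about the x-axis with cos θ = 5/13, sin θ = -12/13: (-1, 4, -4) → (-1, -28/13, -68/13); (-5, 3, -1) → (-5, 3/13, -41/13)
T2 shear: x ← x − 1/2·y: (-1, -28/13, -68/13) → (1/13, -28/13, -68/13); (-5, 3/13, -41/13) → (-133/26, 3/13, -41/13)
T3 reflect across x = 0: (1/13, -28/13, -68/13) → (-1/13, -28/13, -68/13); (-133/26, 3/13, -41/13) → (133/26, 3/13, -41/13)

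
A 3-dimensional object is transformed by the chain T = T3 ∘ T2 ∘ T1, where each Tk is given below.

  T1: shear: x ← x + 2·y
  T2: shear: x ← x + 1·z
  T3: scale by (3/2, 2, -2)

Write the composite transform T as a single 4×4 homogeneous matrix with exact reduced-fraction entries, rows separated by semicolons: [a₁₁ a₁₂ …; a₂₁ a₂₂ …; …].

T1 = [1 2 0 0; 0 1 0 0; 0 0 1 0; 0 0 0 1]
T2·T1 = [1 2 1 0; 0 1 0 0; 0 0 1 0; 0 0 0 1]
T3·…·T1 = [3/2 3 3/2 0; 0 2 0 0; 0 0 -2 0; 0 0 0 1]

T = [3/2 3 3/2 0; 0 2 0 0; 0 0 -2 0; 0 0 0 1]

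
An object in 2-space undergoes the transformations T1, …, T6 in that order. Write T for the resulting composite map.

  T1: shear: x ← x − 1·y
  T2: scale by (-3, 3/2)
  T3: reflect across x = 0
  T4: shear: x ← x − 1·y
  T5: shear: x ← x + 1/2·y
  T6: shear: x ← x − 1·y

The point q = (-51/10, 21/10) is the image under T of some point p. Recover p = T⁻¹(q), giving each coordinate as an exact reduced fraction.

p = (3/4, 7/5)

T1 = [1 -1 0; 0 1 0; 0 0 1]
T2·T1 = [-3 3 0; 0 3/2 0; 0 0 1]
T3·…·T1 = [3 -3 0; 0 3/2 0; 0 0 1]
T4·…·T1 = [3 -9/2 0; 0 3/2 0; 0 0 1]
T5·…·T1 = [3 -15/4 0; 0 3/2 0; 0 0 1]
T6·…·T1 = [3 -21/4 0; 0 3/2 0; 0 0 1]
det M = 9/2; M⁻¹ = [1/3 7/6 0; 0 2/3 0; 0 0 1]
M⁻¹ · (-51/10, 21/10)ᵀ = (3/4, 7/5)ᵀ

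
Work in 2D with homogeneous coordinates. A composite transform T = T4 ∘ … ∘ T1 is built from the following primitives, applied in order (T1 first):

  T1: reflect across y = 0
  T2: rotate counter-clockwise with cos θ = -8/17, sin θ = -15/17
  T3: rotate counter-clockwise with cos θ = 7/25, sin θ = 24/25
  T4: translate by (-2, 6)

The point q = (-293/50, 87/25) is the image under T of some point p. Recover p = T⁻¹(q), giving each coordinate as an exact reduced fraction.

p = (-1, 9/2)

T1 = [1 0 0; 0 -1 0; 0 0 1]
T2·T1 = [-8/17 -15/17 0; -15/17 8/17 0; 0 0 1]
T3·…·T1 = [304/425 -297/425 0; -297/425 -304/425 0; 0 0 1]
T4·…·T1 = [304/425 -297/425 -2; -297/425 -304/425 6; 0 0 1]
det M = -1; M⁻¹ = [304/425 -297/425 478/85; -297/425 -304/425 246/85; 0 0 1]
M⁻¹ · (-293/50, 87/25)ᵀ = (-1, 9/2)ᵀ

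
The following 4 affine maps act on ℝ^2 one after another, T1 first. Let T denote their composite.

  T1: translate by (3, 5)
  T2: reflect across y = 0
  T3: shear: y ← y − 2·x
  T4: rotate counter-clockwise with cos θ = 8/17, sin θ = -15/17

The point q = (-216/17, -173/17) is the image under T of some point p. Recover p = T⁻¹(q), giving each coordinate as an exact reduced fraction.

p = (0, 5)

T1 = [1 0 3; 0 1 5; 0 0 1]
T2·T1 = [1 0 3; 0 -1 -5; 0 0 1]
T3·…·T1 = [1 0 3; -2 -1 -11; 0 0 1]
T4·…·T1 = [-22/17 -15/17 -141/17; -31/17 -8/17 -133/17; 0 0 1]
det M = -1; M⁻¹ = [8/17 -15/17 -3; -31/17 22/17 -5; 0 0 1]
M⁻¹ · (-216/17, -173/17)ᵀ = (0, 5)ᵀ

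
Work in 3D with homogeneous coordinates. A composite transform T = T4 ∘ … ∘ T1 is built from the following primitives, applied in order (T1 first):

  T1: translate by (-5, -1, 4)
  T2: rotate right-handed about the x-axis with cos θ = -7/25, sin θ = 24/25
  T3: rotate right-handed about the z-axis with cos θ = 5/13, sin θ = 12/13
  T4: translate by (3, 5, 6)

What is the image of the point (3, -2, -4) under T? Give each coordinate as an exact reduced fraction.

T1 translate by (-5, -1, 4): (3, -2, -4) → (-2, -3, 0)
T2 rotate right-handed about the x-axis with cos θ = -7/25, sin θ = 24/25: (-2, -3, 0) → (-2, 21/25, -72/25)
T3 rotate right-handed about the z-axis with cos θ = 5/13, sin θ = 12/13: (-2, 21/25, -72/25) → (-502/325, -99/65, -72/25)
T4 translate by (3, 5, 6): (-502/325, -99/65, -72/25) → (473/325, 226/65, 78/25)

T(p) = (473/325, 226/65, 78/25)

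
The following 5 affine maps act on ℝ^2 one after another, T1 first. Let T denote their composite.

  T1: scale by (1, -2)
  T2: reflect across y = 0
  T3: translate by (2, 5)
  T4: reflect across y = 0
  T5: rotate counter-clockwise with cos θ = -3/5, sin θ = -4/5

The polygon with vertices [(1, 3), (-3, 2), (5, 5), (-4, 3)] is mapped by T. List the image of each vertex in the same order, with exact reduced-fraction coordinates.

T1 scale by (1, -2): (1, 3) → (1, -6); (-3, 2) → (-3, -4); (5, 5) → (5, -10); (-4, 3) → (-4, -6)
T2 reflect across y = 0: (1, -6) → (1, 6); (-3, -4) → (-3, 4); (5, -10) → (5, 10); (-4, -6) → (-4, 6)
T3 translate by (2, 5): (1, 6) → (3, 11); (-3, 4) → (-1, 9); (5, 10) → (7, 15); (-4, 6) → (-2, 11)
T4 reflect across y = 0: (3, 11) → (3, -11); (-1, 9) → (-1, -9); (7, 15) → (7, -15); (-2, 11) → (-2, -11)
T5 rotate counter-clockwise with cos θ = -3/5, sin θ = -4/5: (3, -11) → (-53/5, 21/5); (-1, -9) → (-33/5, 31/5); (7, -15) → (-81/5, 17/5); (-2, -11) → (-38/5, 41/5)

image vertices: (-53/5, 21/5), (-33/5, 31/5), (-81/5, 17/5), (-38/5, 41/5)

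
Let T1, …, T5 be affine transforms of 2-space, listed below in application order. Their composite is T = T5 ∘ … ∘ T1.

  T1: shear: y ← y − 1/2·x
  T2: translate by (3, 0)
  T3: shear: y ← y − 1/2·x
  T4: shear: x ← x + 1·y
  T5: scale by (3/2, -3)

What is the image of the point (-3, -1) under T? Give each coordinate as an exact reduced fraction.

T(p) = (3/4, -3/2)

T1 shear: y ← y − 1/2·x: (-3, -1) → (-3, 1/2)
T2 translate by (3, 0): (-3, 1/2) → (0, 1/2)
T3 shear: y ← y − 1/2·x: (0, 1/2) → (0, 1/2)
T4 shear: x ← x + 1·y: (0, 1/2) → (1/2, 1/2)
T5 scale by (3/2, -3): (1/2, 1/2) → (3/4, -3/2)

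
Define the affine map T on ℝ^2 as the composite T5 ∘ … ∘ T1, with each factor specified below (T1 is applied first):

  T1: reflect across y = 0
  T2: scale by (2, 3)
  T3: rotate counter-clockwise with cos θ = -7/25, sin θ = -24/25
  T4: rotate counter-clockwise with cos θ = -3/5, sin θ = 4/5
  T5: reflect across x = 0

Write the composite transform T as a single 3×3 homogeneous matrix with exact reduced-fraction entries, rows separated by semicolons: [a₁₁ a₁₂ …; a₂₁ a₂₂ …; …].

T = [-234/125 -132/125 0; 88/125 -351/125 0; 0 0 1]

T1 = [1 0 0; 0 -1 0; 0 0 1]
T2·T1 = [2 0 0; 0 -3 0; 0 0 1]
T3·…·T1 = [-14/25 -72/25 0; -48/25 21/25 0; 0 0 1]
T4·…·T1 = [234/125 132/125 0; 88/125 -351/125 0; 0 0 1]
T5·…·T1 = [-234/125 -132/125 0; 88/125 -351/125 0; 0 0 1]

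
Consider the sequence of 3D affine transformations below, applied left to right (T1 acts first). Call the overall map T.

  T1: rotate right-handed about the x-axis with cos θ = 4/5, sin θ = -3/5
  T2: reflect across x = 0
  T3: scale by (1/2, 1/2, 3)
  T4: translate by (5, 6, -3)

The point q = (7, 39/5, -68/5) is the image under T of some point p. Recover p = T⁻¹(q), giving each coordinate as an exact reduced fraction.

p = (-4, 5, -2/3)

T1 = [1 0 0 0; 0 4/5 3/5 0; 0 -3/5 4/5 0; 0 0 0 1]
T2·T1 = [-1 0 0 0; 0 4/5 3/5 0; 0 -3/5 4/5 0; 0 0 0 1]
T3·…·T1 = [-1/2 0 0 0; 0 2/5 3/10 0; 0 -9/5 12/5 0; 0 0 0 1]
T4·…·T1 = [-1/2 0 0 5; 0 2/5 3/10 6; 0 -9/5 12/5 -3; 0 0 0 1]
det M = -3/4; M⁻¹ = [-2 0 0 10; 0 8/5 -1/5 -51/5; 0 6/5 4/15 -32/5; 0 0 0 1]
M⁻¹ · (7, 39/5, -68/5)ᵀ = (-4, 5, -2/3)ᵀ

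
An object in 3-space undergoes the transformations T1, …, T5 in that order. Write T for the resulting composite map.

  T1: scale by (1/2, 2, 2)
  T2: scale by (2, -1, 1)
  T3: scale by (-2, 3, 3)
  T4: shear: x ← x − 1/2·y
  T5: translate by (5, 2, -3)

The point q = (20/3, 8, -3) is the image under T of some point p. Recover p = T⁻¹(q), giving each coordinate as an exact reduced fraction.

p = (-7/3, -1, 0)

T1 = [1/2 0 0 0; 0 2 0 0; 0 0 2 0; 0 0 0 1]
T2·T1 = [1 0 0 0; 0 -2 0 0; 0 0 2 0; 0 0 0 1]
T3·…·T1 = [-2 0 0 0; 0 -6 0 0; 0 0 6 0; 0 0 0 1]
T4·…·T1 = [-2 3 0 0; 0 -6 0 0; 0 0 6 0; 0 0 0 1]
T5·…·T1 = [-2 3 0 5; 0 -6 0 2; 0 0 6 -3; 0 0 0 1]
det M = 72; M⁻¹ = [-1/2 -1/4 0 3; 0 -1/6 0 1/3; 0 0 1/6 1/2; 0 0 0 1]
M⁻¹ · (20/3, 8, -3)ᵀ = (-7/3, -1, 0)ᵀ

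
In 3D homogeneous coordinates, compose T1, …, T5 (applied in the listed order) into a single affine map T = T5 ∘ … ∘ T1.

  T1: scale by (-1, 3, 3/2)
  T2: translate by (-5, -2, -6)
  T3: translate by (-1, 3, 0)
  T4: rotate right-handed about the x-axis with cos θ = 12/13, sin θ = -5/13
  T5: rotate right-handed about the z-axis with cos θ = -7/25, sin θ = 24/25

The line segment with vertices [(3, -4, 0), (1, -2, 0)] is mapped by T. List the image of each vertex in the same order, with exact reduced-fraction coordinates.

image vertices: (4707/325, -1674/325, -17/13), (2797/325, -1554/325, -47/13)

T1 scale by (-1, 3, 3/2): (3, -4, 0) → (-3, -12, 0); (1, -2, 0) → (-1, -6, 0)
T2 translate by (-5, -2, -6): (-3, -12, 0) → (-8, -14, -6); (-1, -6, 0) → (-6, -8, -6)
T3 translate by (-1, 3, 0): (-8, -14, -6) → (-9, -11, -6); (-6, -8, -6) → (-7, -5, -6)
T4 rotate right-handed about the x-axis with cos θ = 12/13, sin θ = -5/13: (-9, -11, -6) → (-9, -162/13, -17/13); (-7, -5, -6) → (-7, -90/13, -47/13)
T5 rotate right-handed about the z-axis with cos θ = -7/25, sin θ = 24/25: (-9, -162/13, -17/13) → (4707/325, -1674/325, -17/13); (-7, -90/13, -47/13) → (2797/325, -1554/325, -47/13)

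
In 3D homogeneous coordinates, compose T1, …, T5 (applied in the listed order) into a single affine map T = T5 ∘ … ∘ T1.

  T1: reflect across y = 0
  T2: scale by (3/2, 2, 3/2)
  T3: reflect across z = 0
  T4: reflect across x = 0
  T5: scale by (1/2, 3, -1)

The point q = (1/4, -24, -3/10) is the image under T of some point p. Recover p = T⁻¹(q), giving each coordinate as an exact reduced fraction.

T1 = [1 0 0 0; 0 -1 0 0; 0 0 1 0; 0 0 0 1]
T2·T1 = [3/2 0 0 0; 0 -2 0 0; 0 0 3/2 0; 0 0 0 1]
T3·…·T1 = [3/2 0 0 0; 0 -2 0 0; 0 0 -3/2 0; 0 0 0 1]
T4·…·T1 = [-3/2 0 0 0; 0 -2 0 0; 0 0 -3/2 0; 0 0 0 1]
T5·…·T1 = [-3/4 0 0 0; 0 -6 0 0; 0 0 3/2 0; 0 0 0 1]
det M = 27/4; M⁻¹ = [-4/3 0 0 0; 0 -1/6 0 0; 0 0 2/3 0; 0 0 0 1]
M⁻¹ · (1/4, -24, -3/10)ᵀ = (-1/3, 4, -1/5)ᵀ

p = (-1/3, 4, -1/5)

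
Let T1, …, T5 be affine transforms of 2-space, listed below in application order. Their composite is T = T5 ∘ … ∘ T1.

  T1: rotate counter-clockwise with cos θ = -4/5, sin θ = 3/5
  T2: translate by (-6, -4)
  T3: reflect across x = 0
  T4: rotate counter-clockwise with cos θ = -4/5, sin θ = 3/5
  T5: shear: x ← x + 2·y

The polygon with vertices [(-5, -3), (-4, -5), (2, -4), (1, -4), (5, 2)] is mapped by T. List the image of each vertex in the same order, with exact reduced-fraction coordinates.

T1 rotate counter-clockwise with cos θ = -4/5, sin θ = 3/5: (-5, -3) → (29/5, -3/5); (-4, -5) → (31/5, 8/5); (2, -4) → (4/5, 22/5); (1, -4) → (8/5, 19/5); (5, 2) → (-26/5, 7/5)
T2 translate by (-6, -4): (29/5, -3/5) → (-1/5, -23/5); (31/5, 8/5) → (1/5, -12/5); (4/5, 22/5) → (-26/5, 2/5); (8/5, 19/5) → (-22/5, -1/5); (-26/5, 7/5) → (-56/5, -13/5)
T3 reflect across x = 0: (-1/5, -23/5) → (1/5, -23/5); (1/5, -12/5) → (-1/5, -12/5); (-26/5, 2/5) → (26/5, 2/5); (-22/5, -1/5) → (22/5, -1/5); (-56/5, -13/5) → (56/5, -13/5)
T4 rotate counter-clockwise with cos θ = -4/5, sin θ = 3/5: (1/5, -23/5) → (13/5, 19/5); (-1/5, -12/5) → (8/5, 9/5); (26/5, 2/5) → (-22/5, 14/5); (22/5, -1/5) → (-17/5, 14/5); (56/5, -13/5) → (-37/5, 44/5)
T5 shear: x ← x + 2·y: (13/5, 19/5) → (51/5, 19/5); (8/5, 9/5) → (26/5, 9/5); (-22/5, 14/5) → (6/5, 14/5); (-17/5, 14/5) → (11/5, 14/5); (-37/5, 44/5) → (51/5, 44/5)

image vertices: (51/5, 19/5), (26/5, 9/5), (6/5, 14/5), (11/5, 14/5), (51/5, 44/5)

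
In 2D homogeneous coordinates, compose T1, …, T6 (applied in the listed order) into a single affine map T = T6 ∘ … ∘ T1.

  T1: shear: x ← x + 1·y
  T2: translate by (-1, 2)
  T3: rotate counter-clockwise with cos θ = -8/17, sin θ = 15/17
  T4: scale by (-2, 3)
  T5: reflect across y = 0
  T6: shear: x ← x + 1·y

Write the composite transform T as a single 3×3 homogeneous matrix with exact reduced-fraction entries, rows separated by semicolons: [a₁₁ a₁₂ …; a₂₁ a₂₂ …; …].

T = [-29/17 25/17 137/17; -45/17 -21/17 93/17; 0 0 1]

T1 = [1 1 0; 0 1 0; 0 0 1]
T2·T1 = [1 1 -1; 0 1 2; 0 0 1]
T3·…·T1 = [-8/17 -23/17 -22/17; 15/17 7/17 -31/17; 0 0 1]
T4·…·T1 = [16/17 46/17 44/17; 45/17 21/17 -93/17; 0 0 1]
T5·…·T1 = [16/17 46/17 44/17; -45/17 -21/17 93/17; 0 0 1]
T6·…·T1 = [-29/17 25/17 137/17; -45/17 -21/17 93/17; 0 0 1]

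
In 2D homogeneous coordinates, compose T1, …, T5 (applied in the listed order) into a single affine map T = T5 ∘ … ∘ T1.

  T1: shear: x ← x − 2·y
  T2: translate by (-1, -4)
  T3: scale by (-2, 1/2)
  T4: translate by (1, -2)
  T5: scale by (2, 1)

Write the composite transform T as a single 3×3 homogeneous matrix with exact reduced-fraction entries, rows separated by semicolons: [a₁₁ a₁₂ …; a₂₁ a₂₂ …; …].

T = [-4 8 6; 0 1/2 -4; 0 0 1]

T1 = [1 -2 0; 0 1 0; 0 0 1]
T2·T1 = [1 -2 -1; 0 1 -4; 0 0 1]
T3·…·T1 = [-2 4 2; 0 1/2 -2; 0 0 1]
T4·…·T1 = [-2 4 3; 0 1/2 -4; 0 0 1]
T5·…·T1 = [-4 8 6; 0 1/2 -4; 0 0 1]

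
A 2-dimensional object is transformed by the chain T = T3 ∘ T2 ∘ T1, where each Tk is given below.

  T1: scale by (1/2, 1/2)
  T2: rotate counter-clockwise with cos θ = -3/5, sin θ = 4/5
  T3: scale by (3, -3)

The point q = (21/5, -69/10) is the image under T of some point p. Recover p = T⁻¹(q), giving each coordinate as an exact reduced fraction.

T1 = [1/2 0 0; 0 1/2 0; 0 0 1]
T2·T1 = [-3/10 -2/5 0; 2/5 -3/10 0; 0 0 1]
T3·…·T1 = [-9/10 -6/5 0; -6/5 9/10 0; 0 0 1]
det M = -9/4; M⁻¹ = [-2/5 -8/15 0; -8/15 2/5 0; 0 0 1]
M⁻¹ · (21/5, -69/10)ᵀ = (2, -5)ᵀ

p = (2, -5)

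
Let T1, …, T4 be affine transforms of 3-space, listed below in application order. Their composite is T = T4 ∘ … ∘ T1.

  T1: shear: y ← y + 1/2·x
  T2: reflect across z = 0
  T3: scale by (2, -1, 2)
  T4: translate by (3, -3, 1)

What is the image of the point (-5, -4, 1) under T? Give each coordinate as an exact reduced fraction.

T(p) = (-7, 7/2, -1)

T1 shear: y ← y + 1/2·x: (-5, -4, 1) → (-5, -13/2, 1)
T2 reflect across z = 0: (-5, -13/2, 1) → (-5, -13/2, -1)
T3 scale by (2, -1, 2): (-5, -13/2, -1) → (-10, 13/2, -2)
T4 translate by (3, -3, 1): (-10, 13/2, -2) → (-7, 7/2, -1)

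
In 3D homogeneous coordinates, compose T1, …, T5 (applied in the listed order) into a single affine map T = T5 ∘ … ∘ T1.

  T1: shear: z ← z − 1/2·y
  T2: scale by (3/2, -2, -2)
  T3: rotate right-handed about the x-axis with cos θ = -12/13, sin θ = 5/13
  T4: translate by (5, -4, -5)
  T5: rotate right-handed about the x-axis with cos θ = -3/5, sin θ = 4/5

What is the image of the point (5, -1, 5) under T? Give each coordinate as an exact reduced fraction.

T1 shear: z ← z − 1/2·y: (5, -1, 5) → (5, -1, 11/2)
T2 scale by (3/2, -2, -2): (5, -1, 11/2) → (15/2, 2, -11)
T3 rotate right-handed about the x-axis with cos θ = -12/13, sin θ = 5/13: (15/2, 2, -11) → (15/2, 31/13, 142/13)
T4 translate by (5, -4, -5): (15/2, 31/13, 142/13) → (25/2, -21/13, 77/13)
T5 rotate right-handed about the x-axis with cos θ = -3/5, sin θ = 4/5: (25/2, -21/13, 77/13) → (25/2, -49/13, -63/13)

T(p) = (25/2, -49/13, -63/13)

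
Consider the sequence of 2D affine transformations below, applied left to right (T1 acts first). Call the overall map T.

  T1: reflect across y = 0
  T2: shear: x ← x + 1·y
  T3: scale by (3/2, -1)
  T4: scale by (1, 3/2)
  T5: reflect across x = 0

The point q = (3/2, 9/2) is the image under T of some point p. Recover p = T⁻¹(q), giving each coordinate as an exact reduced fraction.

p = (2, 3)

T1 = [1 0 0; 0 -1 0; 0 0 1]
T2·T1 = [1 -1 0; 0 -1 0; 0 0 1]
T3·…·T1 = [3/2 -3/2 0; 0 1 0; 0 0 1]
T4·…·T1 = [3/2 -3/2 0; 0 3/2 0; 0 0 1]
T5·…·T1 = [-3/2 3/2 0; 0 3/2 0; 0 0 1]
det M = -9/4; M⁻¹ = [-2/3 2/3 0; 0 2/3 0; 0 0 1]
M⁻¹ · (3/2, 9/2)ᵀ = (2, 3)ᵀ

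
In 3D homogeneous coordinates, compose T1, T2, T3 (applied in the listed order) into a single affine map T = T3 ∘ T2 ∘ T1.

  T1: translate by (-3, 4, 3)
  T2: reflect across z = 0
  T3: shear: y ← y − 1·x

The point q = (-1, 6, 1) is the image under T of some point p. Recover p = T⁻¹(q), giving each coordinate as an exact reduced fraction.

T1 = [1 0 0 -3; 0 1 0 4; 0 0 1 3; 0 0 0 1]
T2·T1 = [1 0 0 -3; 0 1 0 4; 0 0 -1 -3; 0 0 0 1]
T3·…·T1 = [1 0 0 -3; -1 1 0 7; 0 0 -1 -3; 0 0 0 1]
det M = -1; M⁻¹ = [1 0 0 3; 1 1 0 -4; 0 0 -1 -3; 0 0 0 1]
M⁻¹ · (-1, 6, 1)ᵀ = (2, 1, -4)ᵀ

p = (2, 1, -4)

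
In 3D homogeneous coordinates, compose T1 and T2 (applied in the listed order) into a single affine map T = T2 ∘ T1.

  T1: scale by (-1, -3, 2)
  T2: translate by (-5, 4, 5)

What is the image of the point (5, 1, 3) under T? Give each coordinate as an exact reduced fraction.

T(p) = (-10, 1, 11)

T1 scale by (-1, -3, 2): (5, 1, 3) → (-5, -3, 6)
T2 translate by (-5, 4, 5): (-5, -3, 6) → (-10, 1, 11)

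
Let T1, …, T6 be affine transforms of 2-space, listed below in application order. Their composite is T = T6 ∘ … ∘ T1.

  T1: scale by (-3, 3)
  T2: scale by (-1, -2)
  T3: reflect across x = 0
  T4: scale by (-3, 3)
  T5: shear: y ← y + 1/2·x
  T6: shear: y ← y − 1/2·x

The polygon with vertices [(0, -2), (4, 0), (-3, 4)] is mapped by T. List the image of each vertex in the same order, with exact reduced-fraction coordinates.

image vertices: (0, 36), (36, 0), (-27, -72)

T1 scale by (-3, 3): (0, -2) → (0, -6); (4, 0) → (-12, 0); (-3, 4) → (9, 12)
T2 scale by (-1, -2): (0, -6) → (0, 12); (-12, 0) → (12, 0); (9, 12) → (-9, -24)
T3 reflect across x = 0: (0, 12) → (0, 12); (12, 0) → (-12, 0); (-9, -24) → (9, -24)
T4 scale by (-3, 3): (0, 12) → (0, 36); (-12, 0) → (36, 0); (9, -24) → (-27, -72)
T5 shear: y ← y + 1/2·x: (0, 36) → (0, 36); (36, 0) → (36, 18); (-27, -72) → (-27, -171/2)
T6 shear: y ← y − 1/2·x: (0, 36) → (0, 36); (36, 18) → (36, 0); (-27, -171/2) → (-27, -72)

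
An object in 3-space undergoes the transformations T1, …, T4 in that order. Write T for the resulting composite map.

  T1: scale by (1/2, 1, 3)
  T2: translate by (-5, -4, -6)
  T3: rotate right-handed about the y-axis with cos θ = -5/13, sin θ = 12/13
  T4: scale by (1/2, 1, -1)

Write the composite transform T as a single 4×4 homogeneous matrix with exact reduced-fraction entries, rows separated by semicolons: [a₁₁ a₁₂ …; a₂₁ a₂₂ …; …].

T = [-5/52 0 18/13 -47/26; 0 1 0 -4; 6/13 0 15/13 -90/13; 0 0 0 1]

T1 = [1/2 0 0 0; 0 1 0 0; 0 0 3 0; 0 0 0 1]
T2·T1 = [1/2 0 0 -5; 0 1 0 -4; 0 0 3 -6; 0 0 0 1]
T3·…·T1 = [-5/26 0 36/13 -47/13; 0 1 0 -4; -6/13 0 -15/13 90/13; 0 0 0 1]
T4·…·T1 = [-5/52 0 18/13 -47/26; 0 1 0 -4; 6/13 0 15/13 -90/13; 0 0 0 1]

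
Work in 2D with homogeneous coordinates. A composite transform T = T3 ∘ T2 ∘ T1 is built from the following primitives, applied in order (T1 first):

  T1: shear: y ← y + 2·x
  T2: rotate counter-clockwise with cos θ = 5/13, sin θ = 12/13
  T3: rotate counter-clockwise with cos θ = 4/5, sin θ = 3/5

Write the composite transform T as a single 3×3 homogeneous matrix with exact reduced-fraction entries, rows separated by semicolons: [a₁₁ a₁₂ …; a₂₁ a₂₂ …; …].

T1 = [1 0 0; 2 1 0; 0 0 1]
T2·T1 = [-19/13 -12/13 0; 22/13 5/13 0; 0 0 1]
T3·…·T1 = [-142/65 -63/65 0; 31/65 -16/65 0; 0 0 1]

T = [-142/65 -63/65 0; 31/65 -16/65 0; 0 0 1]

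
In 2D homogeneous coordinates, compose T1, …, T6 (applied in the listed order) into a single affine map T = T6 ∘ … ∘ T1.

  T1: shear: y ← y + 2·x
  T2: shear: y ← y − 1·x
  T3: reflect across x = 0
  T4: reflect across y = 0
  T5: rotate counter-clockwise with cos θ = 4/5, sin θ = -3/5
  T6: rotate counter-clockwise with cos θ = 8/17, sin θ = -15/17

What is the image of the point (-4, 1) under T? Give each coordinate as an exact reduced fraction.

T(p) = (40/17, -75/17)

T1 shear: y ← y + 2·x: (-4, 1) → (-4, -7)
T2 shear: y ← y − 1·x: (-4, -7) → (-4, -3)
T3 reflect across x = 0: (-4, -3) → (4, -3)
T4 reflect across y = 0: (4, -3) → (4, 3)
T5 rotate counter-clockwise with cos θ = 4/5, sin θ = -3/5: (4, 3) → (5, 0)
T6 rotate counter-clockwise with cos θ = 8/17, sin θ = -15/17: (5, 0) → (40/17, -75/17)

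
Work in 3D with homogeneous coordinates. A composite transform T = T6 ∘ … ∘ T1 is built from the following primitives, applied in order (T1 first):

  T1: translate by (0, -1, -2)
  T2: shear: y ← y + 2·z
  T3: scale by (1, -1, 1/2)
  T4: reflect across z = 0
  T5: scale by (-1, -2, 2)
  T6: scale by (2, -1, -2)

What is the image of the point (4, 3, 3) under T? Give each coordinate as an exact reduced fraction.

T(p) = (-8, -8, 2)

T1 translate by (0, -1, -2): (4, 3, 3) → (4, 2, 1)
T2 shear: y ← y + 2·z: (4, 2, 1) → (4, 4, 1)
T3 scale by (1, -1, 1/2): (4, 4, 1) → (4, -4, 1/2)
T4 reflect across z = 0: (4, -4, 1/2) → (4, -4, -1/2)
T5 scale by (-1, -2, 2): (4, -4, -1/2) → (-4, 8, -1)
T6 scale by (2, -1, -2): (-4, 8, -1) → (-8, -8, 2)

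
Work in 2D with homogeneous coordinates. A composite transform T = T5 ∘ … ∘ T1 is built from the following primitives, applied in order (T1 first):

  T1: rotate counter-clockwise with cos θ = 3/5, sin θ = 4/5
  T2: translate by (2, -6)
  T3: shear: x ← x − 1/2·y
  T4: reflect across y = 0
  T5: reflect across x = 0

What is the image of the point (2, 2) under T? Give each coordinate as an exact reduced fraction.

T(p) = (-16/5, 16/5)

T1 rotate counter-clockwise with cos θ = 3/5, sin θ = 4/5: (2, 2) → (-2/5, 14/5)
T2 translate by (2, -6): (-2/5, 14/5) → (8/5, -16/5)
T3 shear: x ← x − 1/2·y: (8/5, -16/5) → (16/5, -16/5)
T4 reflect across y = 0: (16/5, -16/5) → (16/5, 16/5)
T5 reflect across x = 0: (16/5, 16/5) → (-16/5, 16/5)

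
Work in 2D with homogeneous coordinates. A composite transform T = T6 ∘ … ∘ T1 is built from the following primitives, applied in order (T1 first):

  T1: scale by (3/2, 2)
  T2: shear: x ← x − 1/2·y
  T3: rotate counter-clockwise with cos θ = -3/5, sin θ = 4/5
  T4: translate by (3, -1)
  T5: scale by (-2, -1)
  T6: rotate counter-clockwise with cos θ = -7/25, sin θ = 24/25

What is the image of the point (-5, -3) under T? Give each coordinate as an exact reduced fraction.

T(p) = (123/25, -511/25)

T1 scale by (3/2, 2): (-5, -3) → (-15/2, -6)
T2 shear: x ← x − 1/2·y: (-15/2, -6) → (-9/2, -6)
T3 rotate counter-clockwise with cos θ = -3/5, sin θ = 4/5: (-9/2, -6) → (15/2, 0)
T4 translate by (3, -1): (15/2, 0) → (21/2, -1)
T5 scale by (-2, -1): (21/2, -1) → (-21, 1)
T6 rotate counter-clockwise with cos θ = -7/25, sin θ = 24/25: (-21, 1) → (123/25, -511/25)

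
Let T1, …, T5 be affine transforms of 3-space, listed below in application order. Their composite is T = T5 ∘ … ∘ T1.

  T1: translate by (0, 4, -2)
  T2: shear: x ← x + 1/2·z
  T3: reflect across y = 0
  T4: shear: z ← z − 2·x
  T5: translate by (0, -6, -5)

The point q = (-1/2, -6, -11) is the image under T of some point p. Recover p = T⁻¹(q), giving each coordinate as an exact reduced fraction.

p = (3, -4, -5)

T1 = [1 0 0 0; 0 1 0 4; 0 0 1 -2; 0 0 0 1]
T2·T1 = [1 0 1/2 -1; 0 1 0 4; 0 0 1 -2; 0 0 0 1]
T3·…·T1 = [1 0 1/2 -1; 0 -1 0 -4; 0 0 1 -2; 0 0 0 1]
T4·…·T1 = [1 0 1/2 -1; 0 -1 0 -4; -2 0 0 0; 0 0 0 1]
T5·…·T1 = [1 0 1/2 -1; 0 -1 0 -10; -2 0 0 -5; 0 0 0 1]
det M = -1; M⁻¹ = [0 0 -1/2 -5/2; 0 -1 0 -10; 2 0 1 7; 0 0 0 1]
M⁻¹ · (-1/2, -6, -11)ᵀ = (3, -4, -5)ᵀ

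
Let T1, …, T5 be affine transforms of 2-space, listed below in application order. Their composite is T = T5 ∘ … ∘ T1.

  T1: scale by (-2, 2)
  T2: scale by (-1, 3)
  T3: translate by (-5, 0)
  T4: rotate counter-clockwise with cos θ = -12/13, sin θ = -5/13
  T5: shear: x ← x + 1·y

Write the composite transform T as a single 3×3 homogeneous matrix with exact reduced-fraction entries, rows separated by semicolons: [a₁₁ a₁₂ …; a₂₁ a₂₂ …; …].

T1 = [-2 0 0; 0 2 0; 0 0 1]
T2·T1 = [2 0 0; 0 6 0; 0 0 1]
T3·…·T1 = [2 0 -5; 0 6 0; 0 0 1]
T4·…·T1 = [-24/13 30/13 60/13; -10/13 -72/13 25/13; 0 0 1]
T5·…·T1 = [-34/13 -42/13 85/13; -10/13 -72/13 25/13; 0 0 1]

T = [-34/13 -42/13 85/13; -10/13 -72/13 25/13; 0 0 1]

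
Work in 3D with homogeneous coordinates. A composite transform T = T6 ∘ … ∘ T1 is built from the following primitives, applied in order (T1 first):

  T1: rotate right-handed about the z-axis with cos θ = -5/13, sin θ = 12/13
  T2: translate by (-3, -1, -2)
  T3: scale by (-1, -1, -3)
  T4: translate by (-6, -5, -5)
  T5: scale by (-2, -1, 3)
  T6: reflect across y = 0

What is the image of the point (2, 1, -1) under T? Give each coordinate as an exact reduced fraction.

T(p) = (34/13, -71/13, 12)

T1 rotate right-handed about the z-axis with cos θ = -5/13, sin θ = 12/13: (2, 1, -1) → (-22/13, 19/13, -1)
T2 translate by (-3, -1, -2): (-22/13, 19/13, -1) → (-61/13, 6/13, -3)
T3 scale by (-1, -1, -3): (-61/13, 6/13, -3) → (61/13, -6/13, 9)
T4 translate by (-6, -5, -5): (61/13, -6/13, 9) → (-17/13, -71/13, 4)
T5 scale by (-2, -1, 3): (-17/13, -71/13, 4) → (34/13, 71/13, 12)
T6 reflect across y = 0: (34/13, 71/13, 12) → (34/13, -71/13, 12)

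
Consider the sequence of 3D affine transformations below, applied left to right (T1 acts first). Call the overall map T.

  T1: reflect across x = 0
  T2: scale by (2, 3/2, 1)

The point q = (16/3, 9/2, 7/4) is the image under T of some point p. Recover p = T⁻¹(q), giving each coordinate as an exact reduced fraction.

p = (-8/3, 3, 7/4)

T1 = [-1 0 0 0; 0 1 0 0; 0 0 1 0; 0 0 0 1]
T2·T1 = [-2 0 0 0; 0 3/2 0 0; 0 0 1 0; 0 0 0 1]
det M = -3; M⁻¹ = [-1/2 0 0 0; 0 2/3 0 0; 0 0 1 0; 0 0 0 1]
M⁻¹ · (16/3, 9/2, 7/4)ᵀ = (-8/3, 3, 7/4)ᵀ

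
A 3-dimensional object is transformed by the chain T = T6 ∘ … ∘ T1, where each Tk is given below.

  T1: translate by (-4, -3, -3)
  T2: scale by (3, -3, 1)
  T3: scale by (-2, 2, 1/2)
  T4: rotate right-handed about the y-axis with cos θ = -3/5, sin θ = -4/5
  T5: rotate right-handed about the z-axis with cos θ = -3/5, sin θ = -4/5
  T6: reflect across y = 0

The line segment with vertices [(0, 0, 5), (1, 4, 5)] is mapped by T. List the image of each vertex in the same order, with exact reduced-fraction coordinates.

T1 translate by (-4, -3, -3): (0, 0, 5) → (-4, -3, 2); (1, 4, 5) → (-3, 1, 2)
T2 scale by (3, -3, 1): (-4, -3, 2) → (-12, 9, 2); (-3, 1, 2) → (-9, -3, 2)
T3 scale by (-2, 2, 1/2): (-12, 9, 2) → (24, 18, 1); (-9, -3, 2) → (18, -6, 1)
T4 rotate right-handed about the y-axis with cos θ = -3/5, sin θ = -4/5: (24, 18, 1) → (-76/5, 18, 93/5); (18, -6, 1) → (-58/5, -6, 69/5)
T5 rotate right-handed about the z-axis with cos θ = -3/5, sin θ = -4/5: (-76/5, 18, 93/5) → (588/25, 34/25, 93/5); (-58/5, -6, 69/5) → (54/25, 322/25, 69/5)
T6 reflect across y = 0: (588/25, 34/25, 93/5) → (588/25, -34/25, 93/5); (54/25, 322/25, 69/5) → (54/25, -322/25, 69/5)

image vertices: (588/25, -34/25, 93/5), (54/25, -322/25, 69/5)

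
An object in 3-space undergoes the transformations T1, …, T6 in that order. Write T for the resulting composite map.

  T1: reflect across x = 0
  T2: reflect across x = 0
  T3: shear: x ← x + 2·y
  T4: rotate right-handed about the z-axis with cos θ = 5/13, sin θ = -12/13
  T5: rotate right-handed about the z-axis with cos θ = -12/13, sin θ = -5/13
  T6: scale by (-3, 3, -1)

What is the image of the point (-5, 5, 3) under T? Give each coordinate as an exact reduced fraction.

T1 reflect across x = 0: (-5, 5, 3) → (5, 5, 3)
T2 reflect across x = 0: (5, 5, 3) → (-5, 5, 3)
T3 shear: x ← x + 2·y: (-5, 5, 3) → (5, 5, 3)
T4 rotate right-handed about the z-axis with cos θ = 5/13, sin θ = -12/13: (5, 5, 3) → (85/13, -35/13, 3)
T5 rotate right-handed about the z-axis with cos θ = -12/13, sin θ = -5/13: (85/13, -35/13, 3) → (-1195/169, -5/169, 3)
T6 scale by (-3, 3, -1): (-1195/169, -5/169, 3) → (3585/169, -15/169, -3)

T(p) = (3585/169, -15/169, -3)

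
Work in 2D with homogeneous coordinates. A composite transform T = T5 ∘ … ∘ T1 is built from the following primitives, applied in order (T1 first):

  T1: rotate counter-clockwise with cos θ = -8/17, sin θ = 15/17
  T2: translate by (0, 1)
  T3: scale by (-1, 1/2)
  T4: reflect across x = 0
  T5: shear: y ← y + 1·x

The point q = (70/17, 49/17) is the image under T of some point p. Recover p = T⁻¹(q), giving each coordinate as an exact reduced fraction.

p = (-5, -2)

T1 = [-8/17 -15/17 0; 15/17 -8/17 0; 0 0 1]
T2·T1 = [-8/17 -15/17 0; 15/17 -8/17 1; 0 0 1]
T3·…·T1 = [8/17 15/17 0; 15/34 -4/17 1/2; 0 0 1]
T4·…·T1 = [-8/17 -15/17 0; 15/34 -4/17 1/2; 0 0 1]
T5·…·T1 = [-8/17 -15/17 0; -1/34 -19/17 1/2; 0 0 1]
det M = 1/2; M⁻¹ = [-38/17 30/17 -15/17; 1/17 -16/17 8/17; 0 0 1]
M⁻¹ · (70/17, 49/17)ᵀ = (-5, -2)ᵀ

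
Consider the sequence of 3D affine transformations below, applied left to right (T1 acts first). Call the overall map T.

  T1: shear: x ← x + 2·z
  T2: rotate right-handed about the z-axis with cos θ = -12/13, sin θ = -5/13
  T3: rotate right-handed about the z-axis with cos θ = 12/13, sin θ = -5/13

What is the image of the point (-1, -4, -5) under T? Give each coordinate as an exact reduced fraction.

T(p) = (11, 4, -5)

T1 shear: x ← x + 2·z: (-1, -4, -5) → (-11, -4, -5)
T2 rotate right-handed about the z-axis with cos θ = -12/13, sin θ = -5/13: (-11, -4, -5) → (112/13, 103/13, -5)
T3 rotate right-handed about the z-axis with cos θ = 12/13, sin θ = -5/13: (112/13, 103/13, -5) → (11, 4, -5)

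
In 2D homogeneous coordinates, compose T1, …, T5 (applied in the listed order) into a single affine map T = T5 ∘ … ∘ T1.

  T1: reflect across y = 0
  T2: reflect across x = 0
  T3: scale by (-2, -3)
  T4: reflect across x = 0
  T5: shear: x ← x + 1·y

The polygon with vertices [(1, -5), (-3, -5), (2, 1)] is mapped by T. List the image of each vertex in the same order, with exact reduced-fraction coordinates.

T1 reflect across y = 0: (1, -5) → (1, 5); (-3, -5) → (-3, 5); (2, 1) → (2, -1)
T2 reflect across x = 0: (1, 5) → (-1, 5); (-3, 5) → (3, 5); (2, -1) → (-2, -1)
T3 scale by (-2, -3): (-1, 5) → (2, -15); (3, 5) → (-6, -15); (-2, -1) → (4, 3)
T4 reflect across x = 0: (2, -15) → (-2, -15); (-6, -15) → (6, -15); (4, 3) → (-4, 3)
T5 shear: x ← x + 1·y: (-2, -15) → (-17, -15); (6, -15) → (-9, -15); (-4, 3) → (-1, 3)

image vertices: (-17, -15), (-9, -15), (-1, 3)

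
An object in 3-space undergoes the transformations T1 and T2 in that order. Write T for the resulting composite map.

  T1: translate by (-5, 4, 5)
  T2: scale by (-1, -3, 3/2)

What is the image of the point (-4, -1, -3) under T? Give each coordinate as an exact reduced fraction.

T1 translate by (-5, 4, 5): (-4, -1, -3) → (-9, 3, 2)
T2 scale by (-1, -3, 3/2): (-9, 3, 2) → (9, -9, 3)

T(p) = (9, -9, 3)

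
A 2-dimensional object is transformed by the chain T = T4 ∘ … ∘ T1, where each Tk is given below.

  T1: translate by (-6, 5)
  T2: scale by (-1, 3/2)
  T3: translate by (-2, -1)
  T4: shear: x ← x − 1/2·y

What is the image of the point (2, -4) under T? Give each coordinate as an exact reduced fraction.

T1 translate by (-6, 5): (2, -4) → (-4, 1)
T2 scale by (-1, 3/2): (-4, 1) → (4, 3/2)
T3 translate by (-2, -1): (4, 3/2) → (2, 1/2)
T4 shear: x ← x − 1/2·y: (2, 1/2) → (7/4, 1/2)

T(p) = (7/4, 1/2)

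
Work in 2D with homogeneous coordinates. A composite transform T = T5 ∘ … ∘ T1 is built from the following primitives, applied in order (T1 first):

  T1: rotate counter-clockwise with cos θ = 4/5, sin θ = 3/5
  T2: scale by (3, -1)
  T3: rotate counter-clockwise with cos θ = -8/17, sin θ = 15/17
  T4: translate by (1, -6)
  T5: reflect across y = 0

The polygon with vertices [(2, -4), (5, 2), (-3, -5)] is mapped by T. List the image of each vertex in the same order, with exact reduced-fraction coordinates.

image vertices: (-109/17, -62/17), (94/85, -304/85), (-422/85, 607/85)

T1 rotate counter-clockwise with cos θ = 4/5, sin θ = 3/5: (2, -4) → (4, -2); (5, 2) → (14/5, 23/5); (-3, -5) → (3/5, -29/5)
T2 scale by (3, -1): (4, -2) → (12, 2); (14/5, 23/5) → (42/5, -23/5); (3/5, -29/5) → (9/5, 29/5)
T3 rotate counter-clockwise with cos θ = -8/17, sin θ = 15/17: (12, 2) → (-126/17, 164/17); (42/5, -23/5) → (9/85, 814/85); (9/5, 29/5) → (-507/85, -97/85)
T4 translate by (1, -6): (-126/17, 164/17) → (-109/17, 62/17); (9/85, 814/85) → (94/85, 304/85); (-507/85, -97/85) → (-422/85, -607/85)
T5 reflect across y = 0: (-109/17, 62/17) → (-109/17, -62/17); (94/85, 304/85) → (94/85, -304/85); (-422/85, -607/85) → (-422/85, 607/85)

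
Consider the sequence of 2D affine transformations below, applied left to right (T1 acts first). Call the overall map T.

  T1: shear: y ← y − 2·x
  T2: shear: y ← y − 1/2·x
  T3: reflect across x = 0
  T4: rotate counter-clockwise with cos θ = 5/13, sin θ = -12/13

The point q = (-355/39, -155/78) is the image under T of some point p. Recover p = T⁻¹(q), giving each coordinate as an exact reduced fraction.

T1 = [1 0 0; -2 1 0; 0 0 1]
T2·T1 = [1 0 0; -5/2 1 0; 0 0 1]
T3·…·T1 = [-1 0 0; -5/2 1 0; 0 0 1]
T4·…·T1 = [-35/13 12/13 0; -1/26 5/13 0; 0 0 1]
det M = -1; M⁻¹ = [-5/13 12/13 0; -1/26 35/13 0; 0 0 1]
M⁻¹ · (-355/39, -155/78)ᵀ = (5/3, -5)ᵀ

p = (5/3, -5)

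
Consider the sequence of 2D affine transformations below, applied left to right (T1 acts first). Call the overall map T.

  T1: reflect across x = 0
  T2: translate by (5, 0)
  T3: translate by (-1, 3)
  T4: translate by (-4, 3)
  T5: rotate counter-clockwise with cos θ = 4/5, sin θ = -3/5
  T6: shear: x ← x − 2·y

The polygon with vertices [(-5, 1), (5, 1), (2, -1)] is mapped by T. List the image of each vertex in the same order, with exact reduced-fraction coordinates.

T1 reflect across x = 0: (-5, 1) → (5, 1); (5, 1) → (-5, 1); (2, -1) → (-2, -1)
T2 translate by (5, 0): (5, 1) → (10, 1); (-5, 1) → (0, 1); (-2, -1) → (3, -1)
T3 translate by (-1, 3): (10, 1) → (9, 4); (0, 1) → (-1, 4); (3, -1) → (2, 2)
T4 translate by (-4, 3): (9, 4) → (5, 7); (-1, 4) → (-5, 7); (2, 2) → (-2, 5)
T5 rotate counter-clockwise with cos θ = 4/5, sin θ = -3/5: (5, 7) → (41/5, 13/5); (-5, 7) → (1/5, 43/5); (-2, 5) → (7/5, 26/5)
T6 shear: x ← x − 2·y: (41/5, 13/5) → (3, 13/5); (1/5, 43/5) → (-17, 43/5); (7/5, 26/5) → (-9, 26/5)

image vertices: (3, 13/5), (-17, 43/5), (-9, 26/5)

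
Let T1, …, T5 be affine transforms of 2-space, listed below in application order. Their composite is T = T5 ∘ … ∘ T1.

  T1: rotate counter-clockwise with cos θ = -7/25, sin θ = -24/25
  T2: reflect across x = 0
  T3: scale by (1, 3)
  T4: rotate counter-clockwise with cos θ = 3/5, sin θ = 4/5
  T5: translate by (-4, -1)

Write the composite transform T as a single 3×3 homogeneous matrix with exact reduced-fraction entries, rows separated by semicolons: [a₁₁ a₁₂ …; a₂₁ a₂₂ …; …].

T = [309/125 12/125 -4; -188/125 -159/125 -1; 0 0 1]

T1 = [-7/25 24/25 0; -24/25 -7/25 0; 0 0 1]
T2·T1 = [7/25 -24/25 0; -24/25 -7/25 0; 0 0 1]
T3·…·T1 = [7/25 -24/25 0; -72/25 -21/25 0; 0 0 1]
T4·…·T1 = [309/125 12/125 0; -188/125 -159/125 0; 0 0 1]
T5·…·T1 = [309/125 12/125 -4; -188/125 -159/125 -1; 0 0 1]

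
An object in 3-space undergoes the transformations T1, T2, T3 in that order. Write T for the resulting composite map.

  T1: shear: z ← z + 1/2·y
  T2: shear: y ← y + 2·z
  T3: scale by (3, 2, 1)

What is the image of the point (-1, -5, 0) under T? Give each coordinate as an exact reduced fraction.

T(p) = (-3, -20, -5/2)

T1 shear: z ← z + 1/2·y: (-1, -5, 0) → (-1, -5, -5/2)
T2 shear: y ← y + 2·z: (-1, -5, -5/2) → (-1, -10, -5/2)
T3 scale by (3, 2, 1): (-1, -10, -5/2) → (-3, -20, -5/2)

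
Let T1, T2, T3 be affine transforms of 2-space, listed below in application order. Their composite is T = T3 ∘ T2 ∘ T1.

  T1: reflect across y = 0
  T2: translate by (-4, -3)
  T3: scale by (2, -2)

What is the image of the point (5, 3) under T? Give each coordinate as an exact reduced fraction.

T1 reflect across y = 0: (5, 3) → (5, -3)
T2 translate by (-4, -3): (5, -3) → (1, -6)
T3 scale by (2, -2): (1, -6) → (2, 12)

T(p) = (2, 12)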